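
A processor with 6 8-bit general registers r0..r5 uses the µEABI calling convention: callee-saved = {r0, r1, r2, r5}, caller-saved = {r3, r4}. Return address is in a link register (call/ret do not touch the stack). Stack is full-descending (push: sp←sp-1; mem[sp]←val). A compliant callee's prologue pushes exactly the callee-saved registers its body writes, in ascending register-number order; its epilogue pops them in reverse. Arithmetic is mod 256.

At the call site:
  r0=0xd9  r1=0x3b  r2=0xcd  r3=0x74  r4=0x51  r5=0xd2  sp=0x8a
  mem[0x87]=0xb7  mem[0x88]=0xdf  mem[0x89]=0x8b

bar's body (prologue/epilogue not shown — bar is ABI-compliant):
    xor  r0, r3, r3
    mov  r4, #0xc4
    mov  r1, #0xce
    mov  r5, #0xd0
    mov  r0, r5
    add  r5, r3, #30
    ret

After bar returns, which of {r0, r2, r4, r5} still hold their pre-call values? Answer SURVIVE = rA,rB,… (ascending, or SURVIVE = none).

prologue: push r0 -> mem[0x89]=0xd9, sp=0x89
prologue: push r1 -> mem[0x88]=0x3b, sp=0x88
prologue: push r5 -> mem[0x87]=0xd2, sp=0x87
body[0] xor  r0, r3, r3 -> r0=0x00
body[1] mov  r4, #0xc4 -> r4=0xc4
body[2] mov  r1, #0xce -> r1=0xce
body[3] mov  r5, #0xd0 -> r5=0xd0
body[4] mov  r0, r5 -> r0=0xd0
body[5] add  r5, r3, #30 -> r5=0x92
epilogue: pop r5=0xd2, sp=0x88
epilogue: pop r1=0x3b, sp=0x89
epilogue: pop r0=0xd9, sp=0x8a
r0: callee-saved, written=True
r2: callee-saved, written=False
r4: caller-saved, written=True
r5: callee-saved, written=True

SURVIVE = r0,r2,r5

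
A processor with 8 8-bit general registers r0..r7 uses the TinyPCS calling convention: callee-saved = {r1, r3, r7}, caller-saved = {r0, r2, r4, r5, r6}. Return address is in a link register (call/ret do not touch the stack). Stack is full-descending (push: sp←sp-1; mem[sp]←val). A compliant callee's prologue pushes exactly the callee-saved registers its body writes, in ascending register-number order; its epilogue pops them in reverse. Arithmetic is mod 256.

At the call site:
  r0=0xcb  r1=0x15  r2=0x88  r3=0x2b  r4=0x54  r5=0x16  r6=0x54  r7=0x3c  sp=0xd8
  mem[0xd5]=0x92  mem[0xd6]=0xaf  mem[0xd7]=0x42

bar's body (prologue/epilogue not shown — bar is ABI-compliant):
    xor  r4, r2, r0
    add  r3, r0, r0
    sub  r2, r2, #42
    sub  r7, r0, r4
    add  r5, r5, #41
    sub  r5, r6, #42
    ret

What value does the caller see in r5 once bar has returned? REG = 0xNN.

prologue: push r3 → mem[0xd7]=0x2b, sp=0xd7
prologue: push r7 → mem[0xd6]=0x3c, sp=0xd6
body[0] xor  r4, r2, r0 → r4=0x43
body[1] add  r3, r0, r0 → r3=0x96
body[2] sub  r2, r2, #42 → r2=0x5e
body[3] sub  r7, r0, r4 → r7=0x88
body[4] add  r5, r5, #41 → r5=0x3f
body[5] sub  r5, r6, #42 → r5=0x2a
epilogue: pop r7=0x3c, sp=0xd7
epilogue: pop r3=0x2b, sp=0xd8
r5 is caller-saved → body value

REG = 0x2a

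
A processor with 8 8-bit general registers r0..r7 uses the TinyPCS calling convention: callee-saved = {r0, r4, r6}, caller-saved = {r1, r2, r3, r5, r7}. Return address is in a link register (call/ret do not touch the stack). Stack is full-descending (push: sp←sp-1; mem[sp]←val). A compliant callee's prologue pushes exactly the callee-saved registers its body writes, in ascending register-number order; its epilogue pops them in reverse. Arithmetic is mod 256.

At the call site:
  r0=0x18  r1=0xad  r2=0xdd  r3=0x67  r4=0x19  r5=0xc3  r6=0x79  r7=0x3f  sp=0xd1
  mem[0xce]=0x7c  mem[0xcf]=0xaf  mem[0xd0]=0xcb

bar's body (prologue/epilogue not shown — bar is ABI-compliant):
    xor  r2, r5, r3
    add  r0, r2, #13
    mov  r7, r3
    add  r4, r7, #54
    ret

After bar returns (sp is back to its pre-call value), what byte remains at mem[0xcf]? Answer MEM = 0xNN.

prologue: push r0 -> mem[0xd0]=0x18, sp=0xd0
prologue: push r4 -> mem[0xcf]=0x19, sp=0xcf
body[0] xor  r2, r5, r3 -> r2=0xa4
body[1] add  r0, r2, #13 -> r0=0xb1
body[2] mov  r7, r3 -> r7=0x67
body[3] add  r4, r7, #54 -> r4=0x9d
epilogue: pop r4=0x19, sp=0xd0
epilogue: pop r0=0x18, sp=0xd1
prologue pushed ['r0', 'r4'] at ['0xd0', '0xcf']

MEM = 0x19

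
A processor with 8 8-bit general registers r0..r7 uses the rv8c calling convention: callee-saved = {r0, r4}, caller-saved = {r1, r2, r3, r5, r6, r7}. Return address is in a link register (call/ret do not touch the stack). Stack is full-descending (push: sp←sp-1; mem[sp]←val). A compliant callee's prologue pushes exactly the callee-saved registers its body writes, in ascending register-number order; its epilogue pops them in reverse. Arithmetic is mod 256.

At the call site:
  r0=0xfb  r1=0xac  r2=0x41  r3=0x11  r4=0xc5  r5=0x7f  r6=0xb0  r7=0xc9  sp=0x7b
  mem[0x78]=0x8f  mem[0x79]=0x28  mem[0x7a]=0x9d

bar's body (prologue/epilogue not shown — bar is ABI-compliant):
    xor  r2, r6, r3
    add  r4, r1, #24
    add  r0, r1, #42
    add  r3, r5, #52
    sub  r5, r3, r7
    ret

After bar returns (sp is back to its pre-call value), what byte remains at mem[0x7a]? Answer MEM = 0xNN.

prologue: push r0 -> mem[0x7a]=0xfb, sp=0x7a
prologue: push r4 -> mem[0x79]=0xc5, sp=0x79
body[0] xor  r2, r6, r3 -> r2=0xa1
body[1] add  r4, r1, #24 -> r4=0xc4
body[2] add  r0, r1, #42 -> r0=0xd6
body[3] add  r3, r5, #52 -> r3=0xb3
body[4] sub  r5, r3, r7 -> r5=0xea
epilogue: pop r4=0xc5, sp=0x7a
epilogue: pop r0=0xfb, sp=0x7b
prologue pushed ['r0', 'r4'] at ['0x7a', '0x79']

MEM = 0xfb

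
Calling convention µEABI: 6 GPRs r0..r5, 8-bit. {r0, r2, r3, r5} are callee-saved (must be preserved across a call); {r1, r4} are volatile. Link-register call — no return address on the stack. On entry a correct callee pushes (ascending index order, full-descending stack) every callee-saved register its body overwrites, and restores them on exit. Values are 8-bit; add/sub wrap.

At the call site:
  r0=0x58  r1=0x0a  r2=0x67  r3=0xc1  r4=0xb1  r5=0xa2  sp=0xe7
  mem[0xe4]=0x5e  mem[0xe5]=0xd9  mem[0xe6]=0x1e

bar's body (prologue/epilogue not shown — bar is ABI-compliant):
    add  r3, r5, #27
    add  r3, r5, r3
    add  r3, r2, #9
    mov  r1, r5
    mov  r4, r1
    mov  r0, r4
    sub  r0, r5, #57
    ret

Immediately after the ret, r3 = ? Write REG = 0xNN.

REG = 0xc1

prologue: push r0 → mem[0xe6]=0x58, sp=0xe6
prologue: push r3 → mem[0xe5]=0xc1, sp=0xe5
body[0] add  r3, r5, #27 → r3=0xbd
body[1] add  r3, r5, r3 → r3=0x5f
body[2] add  r3, r2, #9 → r3=0x70
body[3] mov  r1, r5 → r1=0xa2
body[4] mov  r4, r1 → r4=0xa2
body[5] mov  r0, r4 → r0=0xa2
body[6] sub  r0, r5, #57 → r0=0x69
epilogue: pop r3=0xc1, sp=0xe6
epilogue: pop r0=0x58, sp=0xe7
r3 is callee-saved → restored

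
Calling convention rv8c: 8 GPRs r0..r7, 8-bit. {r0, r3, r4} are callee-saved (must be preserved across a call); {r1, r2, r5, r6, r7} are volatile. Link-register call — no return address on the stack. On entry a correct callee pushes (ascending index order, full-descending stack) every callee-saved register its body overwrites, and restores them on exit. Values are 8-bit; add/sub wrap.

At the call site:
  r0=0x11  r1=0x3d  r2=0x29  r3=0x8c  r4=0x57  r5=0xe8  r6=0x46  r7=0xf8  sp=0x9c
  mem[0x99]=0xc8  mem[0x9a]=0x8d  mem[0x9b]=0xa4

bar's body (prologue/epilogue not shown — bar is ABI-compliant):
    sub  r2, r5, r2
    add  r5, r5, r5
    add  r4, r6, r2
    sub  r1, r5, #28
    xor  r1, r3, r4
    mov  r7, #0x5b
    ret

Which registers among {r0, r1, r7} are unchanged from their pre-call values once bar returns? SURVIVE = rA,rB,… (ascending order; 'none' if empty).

prologue: push r4 → mem[0x9b]=0x57, sp=0x9b
body[0] sub  r2, r5, r2 → r2=0xbf
body[1] add  r5, r5, r5 → r5=0xd0
body[2] add  r4, r6, r2 → r4=0x05
body[3] sub  r1, r5, #28 → r1=0xb4
body[4] xor  r1, r3, r4 → r1=0x89
body[5] mov  r7, #0x5b → r7=0x5b
epilogue: pop r4=0x57, sp=0x9c
r0: callee-saved, written=False
r1: caller-saved, written=True
r7: caller-saved, written=True

SURVIVE = r0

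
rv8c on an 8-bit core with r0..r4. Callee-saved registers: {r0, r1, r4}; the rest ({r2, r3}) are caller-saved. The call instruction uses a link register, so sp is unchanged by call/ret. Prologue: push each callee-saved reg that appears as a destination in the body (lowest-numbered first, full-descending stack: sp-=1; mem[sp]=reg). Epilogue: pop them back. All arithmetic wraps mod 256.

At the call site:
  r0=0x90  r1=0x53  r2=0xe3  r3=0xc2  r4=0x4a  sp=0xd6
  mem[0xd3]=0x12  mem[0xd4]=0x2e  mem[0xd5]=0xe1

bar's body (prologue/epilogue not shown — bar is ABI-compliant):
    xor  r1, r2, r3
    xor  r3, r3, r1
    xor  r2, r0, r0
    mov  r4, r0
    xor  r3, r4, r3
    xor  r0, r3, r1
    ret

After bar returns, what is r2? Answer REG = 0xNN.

prologue: push r0 → mem[0xd5]=0x90, sp=0xd5
prologue: push r1 → mem[0xd4]=0x53, sp=0xd4
prologue: push r4 → mem[0xd3]=0x4a, sp=0xd3
body[0] xor  r1, r2, r3 → r1=0x21
body[1] xor  r3, r3, r1 → r3=0xe3
body[2] xor  r2, r0, r0 → r2=0x00
body[3] mov  r4, r0 → r4=0x90
body[4] xor  r3, r4, r3 → r3=0x73
body[5] xor  r0, r3, r1 → r0=0x52
epilogue: pop r4=0x4a, sp=0xd4
epilogue: pop r1=0x53, sp=0xd5
epilogue: pop r0=0x90, sp=0xd6
r2 is caller-saved → body value

REG = 0x00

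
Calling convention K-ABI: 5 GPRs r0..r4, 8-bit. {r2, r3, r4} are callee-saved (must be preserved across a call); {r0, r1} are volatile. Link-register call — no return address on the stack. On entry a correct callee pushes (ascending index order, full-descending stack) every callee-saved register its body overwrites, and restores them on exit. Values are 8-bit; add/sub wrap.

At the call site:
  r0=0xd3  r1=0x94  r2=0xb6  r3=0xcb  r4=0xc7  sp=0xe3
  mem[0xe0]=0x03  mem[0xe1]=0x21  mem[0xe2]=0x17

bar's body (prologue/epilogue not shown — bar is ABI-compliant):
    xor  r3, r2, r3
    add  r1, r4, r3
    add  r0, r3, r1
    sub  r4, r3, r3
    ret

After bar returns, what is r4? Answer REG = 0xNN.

REG = 0xc7

prologue: push r3 -> mem[0xe2]=0xcb, sp=0xe2
prologue: push r4 -> mem[0xe1]=0xc7, sp=0xe1
body[0] xor  r3, r2, r3 -> r3=0x7d
body[1] add  r1, r4, r3 -> r1=0x44
body[2] add  r0, r3, r1 -> r0=0xc1
body[3] sub  r4, r3, r3 -> r4=0x00
epilogue: pop r4=0xc7, sp=0xe2
epilogue: pop r3=0xcb, sp=0xe3
r4 is callee-saved -> restored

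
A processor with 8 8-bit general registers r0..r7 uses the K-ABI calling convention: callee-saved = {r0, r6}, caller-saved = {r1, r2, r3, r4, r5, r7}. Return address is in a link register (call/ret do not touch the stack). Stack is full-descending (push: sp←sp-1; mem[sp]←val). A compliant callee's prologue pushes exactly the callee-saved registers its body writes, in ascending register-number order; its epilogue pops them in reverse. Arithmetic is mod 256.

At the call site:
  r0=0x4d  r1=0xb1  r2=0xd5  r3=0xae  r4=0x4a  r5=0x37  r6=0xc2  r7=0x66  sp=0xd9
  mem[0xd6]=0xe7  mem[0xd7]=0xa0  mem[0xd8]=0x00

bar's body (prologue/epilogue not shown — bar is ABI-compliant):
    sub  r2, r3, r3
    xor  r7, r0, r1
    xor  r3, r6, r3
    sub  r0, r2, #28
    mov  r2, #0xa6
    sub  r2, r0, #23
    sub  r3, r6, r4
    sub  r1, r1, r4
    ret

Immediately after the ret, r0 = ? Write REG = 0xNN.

prologue: push r0 -> mem[0xd8]=0x4d, sp=0xd8
body[0] sub  r2, r3, r3 -> r2=0x00
body[1] xor  r7, r0, r1 -> r7=0xfc
body[2] xor  r3, r6, r3 -> r3=0x6c
body[3] sub  r0, r2, #28 -> r0=0xe4
body[4] mov  r2, #0xa6 -> r2=0xa6
body[5] sub  r2, r0, #23 -> r2=0xcd
body[6] sub  r3, r6, r4 -> r3=0x78
body[7] sub  r1, r1, r4 -> r1=0x67
epilogue: pop r0=0x4d, sp=0xd9
r0 is callee-saved -> restored

REG = 0x4d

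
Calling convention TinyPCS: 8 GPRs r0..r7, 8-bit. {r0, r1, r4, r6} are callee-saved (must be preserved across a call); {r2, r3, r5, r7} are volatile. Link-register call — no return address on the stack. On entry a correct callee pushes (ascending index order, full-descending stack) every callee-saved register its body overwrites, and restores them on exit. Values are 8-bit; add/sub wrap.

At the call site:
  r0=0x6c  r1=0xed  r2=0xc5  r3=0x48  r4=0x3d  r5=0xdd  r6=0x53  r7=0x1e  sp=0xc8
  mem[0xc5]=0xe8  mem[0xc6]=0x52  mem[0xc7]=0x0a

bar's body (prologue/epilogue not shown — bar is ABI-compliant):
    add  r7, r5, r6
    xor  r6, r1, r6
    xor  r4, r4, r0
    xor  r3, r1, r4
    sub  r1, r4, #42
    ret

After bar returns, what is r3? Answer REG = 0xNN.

REG = 0xbc

prologue: push r1 -> mem[0xc7]=0xed, sp=0xc7
prologue: push r4 -> mem[0xc6]=0x3d, sp=0xc6
prologue: push r6 -> mem[0xc5]=0x53, sp=0xc5
body[0] add  r7, r5, r6 -> r7=0x30
body[1] xor  r6, r1, r6 -> r6=0xbe
body[2] xor  r4, r4, r0 -> r4=0x51
body[3] xor  r3, r1, r4 -> r3=0xbc
body[4] sub  r1, r4, #42 -> r1=0x27
epilogue: pop r6=0x53, sp=0xc6
epilogue: pop r4=0x3d, sp=0xc7
epilogue: pop r1=0xed, sp=0xc8
r3 is caller-saved -> body value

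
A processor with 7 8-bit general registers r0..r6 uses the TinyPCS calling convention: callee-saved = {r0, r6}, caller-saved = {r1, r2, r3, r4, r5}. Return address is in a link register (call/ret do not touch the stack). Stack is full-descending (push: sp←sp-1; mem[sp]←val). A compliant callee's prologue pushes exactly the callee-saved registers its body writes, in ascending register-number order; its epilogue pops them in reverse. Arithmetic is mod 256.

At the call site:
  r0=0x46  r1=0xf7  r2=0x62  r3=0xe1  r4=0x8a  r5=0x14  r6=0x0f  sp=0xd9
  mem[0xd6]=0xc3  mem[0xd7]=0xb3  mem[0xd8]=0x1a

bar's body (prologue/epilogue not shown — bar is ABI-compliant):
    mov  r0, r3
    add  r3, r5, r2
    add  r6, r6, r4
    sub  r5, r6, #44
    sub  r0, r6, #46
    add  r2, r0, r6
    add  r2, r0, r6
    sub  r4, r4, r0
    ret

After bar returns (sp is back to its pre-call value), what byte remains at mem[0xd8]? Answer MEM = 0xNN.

prologue: push r0 -> mem[0xd8]=0x46, sp=0xd8
prologue: push r6 -> mem[0xd7]=0x0f, sp=0xd7
body[0] mov  r0, r3 -> r0=0xe1
body[1] add  r3, r5, r2 -> r3=0x76
body[2] add  r6, r6, r4 -> r6=0x99
body[3] sub  r5, r6, #44 -> r5=0x6d
body[4] sub  r0, r6, #46 -> r0=0x6b
body[5] add  r2, r0, r6 -> r2=0x04
body[6] add  r2, r0, r6 -> r2=0x04
body[7] sub  r4, r4, r0 -> r4=0x1f
epilogue: pop r6=0x0f, sp=0xd8
epilogue: pop r0=0x46, sp=0xd9
prologue pushed ['r0', 'r6'] at ['0xd8', '0xd7']

MEM = 0x46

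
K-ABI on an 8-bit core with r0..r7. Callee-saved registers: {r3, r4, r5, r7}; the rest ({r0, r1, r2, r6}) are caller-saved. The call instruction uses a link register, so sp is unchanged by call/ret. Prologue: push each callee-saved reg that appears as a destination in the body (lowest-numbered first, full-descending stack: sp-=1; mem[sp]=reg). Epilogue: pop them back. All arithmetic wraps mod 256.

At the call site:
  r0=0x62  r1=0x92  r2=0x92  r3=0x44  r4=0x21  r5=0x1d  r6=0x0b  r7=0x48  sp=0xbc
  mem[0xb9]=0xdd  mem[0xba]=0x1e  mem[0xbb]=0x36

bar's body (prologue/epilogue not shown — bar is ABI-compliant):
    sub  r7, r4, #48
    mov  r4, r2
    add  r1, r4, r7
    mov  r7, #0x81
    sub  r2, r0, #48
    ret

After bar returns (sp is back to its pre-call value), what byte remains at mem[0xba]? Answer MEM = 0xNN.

prologue: push r4 → mem[0xbb]=0x21, sp=0xbb
prologue: push r7 → mem[0xba]=0x48, sp=0xba
body[0] sub  r7, r4, #48 → r7=0xf1
body[1] mov  r4, r2 → r4=0x92
body[2] add  r1, r4, r7 → r1=0x83
body[3] mov  r7, #0x81 → r7=0x81
body[4] sub  r2, r0, #48 → r2=0x32
epilogue: pop r7=0x48, sp=0xbb
epilogue: pop r4=0x21, sp=0xbc
prologue pushed ['r4', 'r7'] at ['0xbb', '0xba']

MEM = 0x48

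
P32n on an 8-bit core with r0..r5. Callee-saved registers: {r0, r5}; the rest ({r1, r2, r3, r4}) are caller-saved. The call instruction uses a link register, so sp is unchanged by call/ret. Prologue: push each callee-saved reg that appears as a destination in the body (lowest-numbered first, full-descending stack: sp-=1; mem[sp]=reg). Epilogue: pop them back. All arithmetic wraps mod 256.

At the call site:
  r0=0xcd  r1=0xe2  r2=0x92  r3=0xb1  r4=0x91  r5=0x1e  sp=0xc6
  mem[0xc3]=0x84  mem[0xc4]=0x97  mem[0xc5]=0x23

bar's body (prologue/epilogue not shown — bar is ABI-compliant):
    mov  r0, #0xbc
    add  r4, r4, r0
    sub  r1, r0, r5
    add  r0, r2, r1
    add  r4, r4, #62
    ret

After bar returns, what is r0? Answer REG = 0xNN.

REG = 0xcd

prologue: push r0 -> mem[0xc5]=0xcd, sp=0xc5
body[0] mov  r0, #0xbc -> r0=0xbc
body[1] add  r4, r4, r0 -> r4=0x4d
body[2] sub  r1, r0, r5 -> r1=0x9e
body[3] add  r0, r2, r1 -> r0=0x30
body[4] add  r4, r4, #62 -> r4=0x8b
epilogue: pop r0=0xcd, sp=0xc6
r0 is callee-saved -> restored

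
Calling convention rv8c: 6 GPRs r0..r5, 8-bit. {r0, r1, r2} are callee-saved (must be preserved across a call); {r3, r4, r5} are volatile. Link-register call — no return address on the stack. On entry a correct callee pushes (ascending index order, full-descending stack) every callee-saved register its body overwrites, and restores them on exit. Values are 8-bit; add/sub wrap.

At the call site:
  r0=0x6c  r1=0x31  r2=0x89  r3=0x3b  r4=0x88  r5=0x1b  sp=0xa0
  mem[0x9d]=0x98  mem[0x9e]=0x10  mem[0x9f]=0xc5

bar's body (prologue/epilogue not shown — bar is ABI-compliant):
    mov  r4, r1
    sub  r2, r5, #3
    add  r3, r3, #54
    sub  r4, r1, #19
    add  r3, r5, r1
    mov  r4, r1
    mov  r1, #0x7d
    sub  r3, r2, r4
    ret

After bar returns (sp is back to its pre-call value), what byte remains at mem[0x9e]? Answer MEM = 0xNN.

MEM = 0x89

prologue: push r1 → mem[0x9f]=0x31, sp=0x9f
prologue: push r2 → mem[0x9e]=0x89, sp=0x9e
body[0] mov  r4, r1 → r4=0x31
body[1] sub  r2, r5, #3 → r2=0x18
body[2] add  r3, r3, #54 → r3=0x71
body[3] sub  r4, r1, #19 → r4=0x1e
body[4] add  r3, r5, r1 → r3=0x4c
body[5] mov  r4, r1 → r4=0x31
body[6] mov  r1, #0x7d → r1=0x7d
body[7] sub  r3, r2, r4 → r3=0xe7
epilogue: pop r2=0x89, sp=0x9f
epilogue: pop r1=0x31, sp=0xa0
prologue pushed ['r1', 'r2'] at ['0x9f', '0x9e']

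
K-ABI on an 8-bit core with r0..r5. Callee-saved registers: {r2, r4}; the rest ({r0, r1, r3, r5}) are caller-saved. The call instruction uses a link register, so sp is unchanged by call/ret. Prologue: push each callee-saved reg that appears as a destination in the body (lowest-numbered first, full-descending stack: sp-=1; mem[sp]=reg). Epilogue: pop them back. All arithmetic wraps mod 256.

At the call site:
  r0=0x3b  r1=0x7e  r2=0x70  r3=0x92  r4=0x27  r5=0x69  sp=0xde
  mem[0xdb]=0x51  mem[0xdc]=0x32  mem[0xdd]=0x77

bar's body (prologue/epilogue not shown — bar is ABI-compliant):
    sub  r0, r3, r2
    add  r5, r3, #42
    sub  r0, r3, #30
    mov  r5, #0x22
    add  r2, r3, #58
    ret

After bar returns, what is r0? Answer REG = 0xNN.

REG = 0x74

prologue: push r2 → mem[0xdd]=0x70, sp=0xdd
body[0] sub  r0, r3, r2 → r0=0x22
body[1] add  r5, r3, #42 → r5=0xbc
body[2] sub  r0, r3, #30 → r0=0x74
body[3] mov  r5, #0x22 → r5=0x22
body[4] add  r2, r3, #58 → r2=0xcc
epilogue: pop r2=0x70, sp=0xde
r0 is caller-saved → body value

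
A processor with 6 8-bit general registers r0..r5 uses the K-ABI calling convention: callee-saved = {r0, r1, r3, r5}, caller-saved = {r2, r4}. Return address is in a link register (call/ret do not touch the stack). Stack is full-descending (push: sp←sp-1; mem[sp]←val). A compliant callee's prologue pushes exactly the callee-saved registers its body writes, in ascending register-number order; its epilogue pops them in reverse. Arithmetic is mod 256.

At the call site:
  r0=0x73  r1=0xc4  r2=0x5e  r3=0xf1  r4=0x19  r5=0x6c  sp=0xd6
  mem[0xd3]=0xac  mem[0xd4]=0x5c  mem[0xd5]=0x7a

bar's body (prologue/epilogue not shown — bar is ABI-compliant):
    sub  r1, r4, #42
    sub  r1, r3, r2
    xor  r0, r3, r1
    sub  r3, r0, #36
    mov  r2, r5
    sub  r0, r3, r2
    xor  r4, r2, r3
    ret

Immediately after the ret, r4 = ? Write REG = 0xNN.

prologue: push r0 -> mem[0xd5]=0x73, sp=0xd5
prologue: push r1 -> mem[0xd4]=0xc4, sp=0xd4
prologue: push r3 -> mem[0xd3]=0xf1, sp=0xd3
body[0] sub  r1, r4, #42 -> r1=0xef
body[1] sub  r1, r3, r2 -> r1=0x93
body[2] xor  r0, r3, r1 -> r0=0x62
body[3] sub  r3, r0, #36 -> r3=0x3e
body[4] mov  r2, r5 -> r2=0x6c
body[5] sub  r0, r3, r2 -> r0=0xd2
body[6] xor  r4, r2, r3 -> r4=0x52
epilogue: pop r3=0xf1, sp=0xd4
epilogue: pop r1=0xc4, sp=0xd5
epilogue: pop r0=0x73, sp=0xd6
r4 is caller-saved -> body value

REG = 0x52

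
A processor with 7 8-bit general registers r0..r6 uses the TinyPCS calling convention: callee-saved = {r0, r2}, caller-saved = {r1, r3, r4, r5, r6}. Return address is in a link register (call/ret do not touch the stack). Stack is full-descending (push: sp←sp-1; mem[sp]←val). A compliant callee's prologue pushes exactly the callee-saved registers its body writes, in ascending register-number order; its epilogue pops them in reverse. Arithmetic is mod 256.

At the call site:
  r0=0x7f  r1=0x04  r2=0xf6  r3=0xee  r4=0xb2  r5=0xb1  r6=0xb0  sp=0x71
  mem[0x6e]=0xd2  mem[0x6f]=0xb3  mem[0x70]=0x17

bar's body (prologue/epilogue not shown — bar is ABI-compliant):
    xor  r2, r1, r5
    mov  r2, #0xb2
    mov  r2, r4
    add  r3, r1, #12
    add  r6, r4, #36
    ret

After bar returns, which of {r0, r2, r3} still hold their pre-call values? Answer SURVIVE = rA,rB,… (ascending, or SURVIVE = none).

SURVIVE = r0,r2

prologue: push r2 → mem[0x70]=0xf6, sp=0x70
body[0] xor  r2, r1, r5 → r2=0xb5
body[1] mov  r2, #0xb2 → r2=0xb2
body[2] mov  r2, r4 → r2=0xb2
body[3] add  r3, r1, #12 → r3=0x10
body[4] add  r6, r4, #36 → r6=0xd6
epilogue: pop r2=0xf6, sp=0x71
r0: callee-saved, written=False
r2: callee-saved, written=True
r3: caller-saved, written=True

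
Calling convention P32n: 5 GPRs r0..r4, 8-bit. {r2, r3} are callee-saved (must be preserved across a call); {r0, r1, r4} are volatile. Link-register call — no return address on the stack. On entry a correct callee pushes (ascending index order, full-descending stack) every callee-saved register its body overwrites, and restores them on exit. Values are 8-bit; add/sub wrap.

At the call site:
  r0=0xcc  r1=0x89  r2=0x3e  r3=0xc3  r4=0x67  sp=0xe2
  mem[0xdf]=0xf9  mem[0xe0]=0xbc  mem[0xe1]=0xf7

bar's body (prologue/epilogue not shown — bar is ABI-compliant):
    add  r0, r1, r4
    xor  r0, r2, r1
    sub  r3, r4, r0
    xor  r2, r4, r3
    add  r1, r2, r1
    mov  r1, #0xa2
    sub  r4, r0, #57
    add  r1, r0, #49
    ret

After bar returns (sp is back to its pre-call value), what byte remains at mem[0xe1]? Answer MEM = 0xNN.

prologue: push r2 → mem[0xe1]=0x3e, sp=0xe1
prologue: push r3 → mem[0xe0]=0xc3, sp=0xe0
body[0] add  r0, r1, r4 → r0=0xf0
body[1] xor  r0, r2, r1 → r0=0xb7
body[2] sub  r3, r4, r0 → r3=0xb0
body[3] xor  r2, r4, r3 → r2=0xd7
body[4] add  r1, r2, r1 → r1=0x60
body[5] mov  r1, #0xa2 → r1=0xa2
body[6] sub  r4, r0, #57 → r4=0x7e
body[7] add  r1, r0, #49 → r1=0xe8
epilogue: pop r3=0xc3, sp=0xe1
epilogue: pop r2=0x3e, sp=0xe2
prologue pushed ['r2', 'r3'] at ['0xe1', '0xe0']

MEM = 0x3e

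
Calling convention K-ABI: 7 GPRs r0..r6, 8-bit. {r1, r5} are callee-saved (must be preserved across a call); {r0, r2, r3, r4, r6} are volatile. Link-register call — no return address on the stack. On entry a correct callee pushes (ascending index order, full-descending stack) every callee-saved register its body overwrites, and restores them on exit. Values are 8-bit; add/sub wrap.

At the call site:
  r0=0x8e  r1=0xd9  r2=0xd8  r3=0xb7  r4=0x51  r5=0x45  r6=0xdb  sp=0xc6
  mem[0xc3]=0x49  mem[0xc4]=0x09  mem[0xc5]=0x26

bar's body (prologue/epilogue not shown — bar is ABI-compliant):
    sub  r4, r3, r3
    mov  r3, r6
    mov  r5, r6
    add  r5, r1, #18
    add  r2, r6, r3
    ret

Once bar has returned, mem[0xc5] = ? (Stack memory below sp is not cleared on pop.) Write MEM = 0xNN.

MEM = 0x45

prologue: push r5 -> mem[0xc5]=0x45, sp=0xc5
body[0] sub  r4, r3, r3 -> r4=0x00
body[1] mov  r3, r6 -> r3=0xdb
body[2] mov  r5, r6 -> r5=0xdb
body[3] add  r5, r1, #18 -> r5=0xeb
body[4] add  r2, r6, r3 -> r2=0xb6
epilogue: pop r5=0x45, sp=0xc6
prologue pushed ['r5'] at ['0xc5']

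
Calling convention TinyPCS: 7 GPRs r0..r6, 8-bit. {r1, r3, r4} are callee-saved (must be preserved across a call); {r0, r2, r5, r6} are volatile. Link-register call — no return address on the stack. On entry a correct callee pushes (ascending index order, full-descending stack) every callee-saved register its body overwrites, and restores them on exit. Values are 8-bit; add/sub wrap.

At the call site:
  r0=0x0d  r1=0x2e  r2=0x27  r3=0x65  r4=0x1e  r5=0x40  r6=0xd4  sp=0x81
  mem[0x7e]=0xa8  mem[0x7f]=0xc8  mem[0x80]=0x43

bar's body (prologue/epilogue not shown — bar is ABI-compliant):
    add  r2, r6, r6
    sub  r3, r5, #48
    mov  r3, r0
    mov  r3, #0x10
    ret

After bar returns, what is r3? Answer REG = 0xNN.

REG = 0x65

prologue: push r3 -> mem[0x80]=0x65, sp=0x80
body[0] add  r2, r6, r6 -> r2=0xa8
body[1] sub  r3, r5, #48 -> r3=0x10
body[2] mov  r3, r0 -> r3=0x0d
body[3] mov  r3, #0x10 -> r3=0x10
epilogue: pop r3=0x65, sp=0x81
r3 is callee-saved -> restored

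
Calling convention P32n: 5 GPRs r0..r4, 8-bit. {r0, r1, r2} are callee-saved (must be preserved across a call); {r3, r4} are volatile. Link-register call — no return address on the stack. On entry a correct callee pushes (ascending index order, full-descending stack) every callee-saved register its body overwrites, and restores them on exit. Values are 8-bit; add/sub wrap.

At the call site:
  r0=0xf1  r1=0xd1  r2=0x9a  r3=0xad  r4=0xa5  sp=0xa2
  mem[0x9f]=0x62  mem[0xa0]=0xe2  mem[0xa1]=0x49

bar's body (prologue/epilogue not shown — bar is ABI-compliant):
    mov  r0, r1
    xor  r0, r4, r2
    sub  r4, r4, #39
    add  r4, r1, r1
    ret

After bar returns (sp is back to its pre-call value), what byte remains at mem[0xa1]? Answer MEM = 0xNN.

MEM = 0xf1

prologue: push r0 -> mem[0xa1]=0xf1, sp=0xa1
body[0] mov  r0, r1 -> r0=0xd1
body[1] xor  r0, r4, r2 -> r0=0x3f
body[2] sub  r4, r4, #39 -> r4=0x7e
body[3] add  r4, r1, r1 -> r4=0xa2
epilogue: pop r0=0xf1, sp=0xa2
prologue pushed ['r0'] at ['0xa1']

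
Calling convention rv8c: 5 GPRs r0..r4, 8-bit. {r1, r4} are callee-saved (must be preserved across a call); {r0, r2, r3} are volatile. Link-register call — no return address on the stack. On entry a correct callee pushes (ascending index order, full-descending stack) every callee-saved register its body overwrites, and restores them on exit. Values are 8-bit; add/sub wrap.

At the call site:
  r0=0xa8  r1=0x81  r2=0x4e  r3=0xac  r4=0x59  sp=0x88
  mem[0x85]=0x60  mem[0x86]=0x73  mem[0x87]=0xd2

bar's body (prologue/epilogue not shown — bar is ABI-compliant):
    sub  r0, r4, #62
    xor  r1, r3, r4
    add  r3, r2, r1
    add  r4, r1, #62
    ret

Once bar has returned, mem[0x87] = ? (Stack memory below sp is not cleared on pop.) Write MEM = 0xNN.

MEM = 0x81

prologue: push r1 -> mem[0x87]=0x81, sp=0x87
prologue: push r4 -> mem[0x86]=0x59, sp=0x86
body[0] sub  r0, r4, #62 -> r0=0x1b
body[1] xor  r1, r3, r4 -> r1=0xf5
body[2] add  r3, r2, r1 -> r3=0x43
body[3] add  r4, r1, #62 -> r4=0x33
epilogue: pop r4=0x59, sp=0x87
epilogue: pop r1=0x81, sp=0x88
prologue pushed ['r1', 'r4'] at ['0x87', '0x86']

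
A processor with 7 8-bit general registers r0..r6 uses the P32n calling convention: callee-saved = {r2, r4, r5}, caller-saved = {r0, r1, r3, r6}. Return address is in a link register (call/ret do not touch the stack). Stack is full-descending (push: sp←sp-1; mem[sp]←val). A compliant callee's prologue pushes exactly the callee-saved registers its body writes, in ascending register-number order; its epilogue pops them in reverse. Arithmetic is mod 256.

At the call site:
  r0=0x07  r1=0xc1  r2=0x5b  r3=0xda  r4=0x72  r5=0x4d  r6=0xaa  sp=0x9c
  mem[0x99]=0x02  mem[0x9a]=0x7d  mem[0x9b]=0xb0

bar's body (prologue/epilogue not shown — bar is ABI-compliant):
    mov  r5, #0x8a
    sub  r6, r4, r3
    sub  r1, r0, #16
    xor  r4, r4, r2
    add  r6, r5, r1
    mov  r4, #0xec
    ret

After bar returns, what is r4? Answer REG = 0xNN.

REG = 0x72

prologue: push r4 → mem[0x9b]=0x72, sp=0x9b
prologue: push r5 → mem[0x9a]=0x4d, sp=0x9a
body[0] mov  r5, #0x8a → r5=0x8a
body[1] sub  r6, r4, r3 → r6=0x98
body[2] sub  r1, r0, #16 → r1=0xf7
body[3] xor  r4, r4, r2 → r4=0x29
body[4] add  r6, r5, r1 → r6=0x81
body[5] mov  r4, #0xec → r4=0xec
epilogue: pop r5=0x4d, sp=0x9b
epilogue: pop r4=0x72, sp=0x9c
r4 is callee-saved → restored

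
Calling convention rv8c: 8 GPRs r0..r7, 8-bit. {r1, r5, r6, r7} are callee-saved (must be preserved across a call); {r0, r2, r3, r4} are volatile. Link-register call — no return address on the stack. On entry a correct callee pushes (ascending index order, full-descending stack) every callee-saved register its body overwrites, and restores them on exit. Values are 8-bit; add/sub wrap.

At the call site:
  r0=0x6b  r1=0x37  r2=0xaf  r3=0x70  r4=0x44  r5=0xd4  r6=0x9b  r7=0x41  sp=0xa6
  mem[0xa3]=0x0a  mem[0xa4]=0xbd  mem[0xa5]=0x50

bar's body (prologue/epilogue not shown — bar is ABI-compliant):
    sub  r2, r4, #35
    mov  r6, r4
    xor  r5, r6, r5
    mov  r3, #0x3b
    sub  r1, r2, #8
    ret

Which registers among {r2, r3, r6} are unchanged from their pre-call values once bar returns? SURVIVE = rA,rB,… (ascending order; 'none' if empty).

SURVIVE = r6

prologue: push r1 -> mem[0xa5]=0x37, sp=0xa5
prologue: push r5 -> mem[0xa4]=0xd4, sp=0xa4
prologue: push r6 -> mem[0xa3]=0x9b, sp=0xa3
body[0] sub  r2, r4, #35 -> r2=0x21
body[1] mov  r6, r4 -> r6=0x44
body[2] xor  r5, r6, r5 -> r5=0x90
body[3] mov  r3, #0x3b -> r3=0x3b
body[4] sub  r1, r2, #8 -> r1=0x19
epilogue: pop r6=0x9b, sp=0xa4
epilogue: pop r5=0xd4, sp=0xa5
epilogue: pop r1=0x37, sp=0xa6
r2: caller-saved, written=True
r3: caller-saved, written=True
r6: callee-saved, written=True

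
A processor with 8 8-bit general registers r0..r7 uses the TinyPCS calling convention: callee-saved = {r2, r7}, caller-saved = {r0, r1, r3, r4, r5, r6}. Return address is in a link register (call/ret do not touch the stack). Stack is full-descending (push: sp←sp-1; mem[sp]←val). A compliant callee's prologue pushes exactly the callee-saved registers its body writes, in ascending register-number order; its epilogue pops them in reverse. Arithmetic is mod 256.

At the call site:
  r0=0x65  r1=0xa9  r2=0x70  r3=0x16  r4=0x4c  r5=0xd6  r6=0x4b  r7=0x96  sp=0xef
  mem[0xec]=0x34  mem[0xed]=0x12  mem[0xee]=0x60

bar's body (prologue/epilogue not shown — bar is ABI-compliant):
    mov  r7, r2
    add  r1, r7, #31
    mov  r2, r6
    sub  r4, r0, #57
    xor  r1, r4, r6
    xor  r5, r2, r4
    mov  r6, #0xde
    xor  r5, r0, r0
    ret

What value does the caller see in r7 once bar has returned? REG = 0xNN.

REG = 0x96

prologue: push r2 → mem[0xee]=0x70, sp=0xee
prologue: push r7 → mem[0xed]=0x96, sp=0xed
body[0] mov  r7, r2 → r7=0x70
body[1] add  r1, r7, #31 → r1=0x8f
body[2] mov  r2, r6 → r2=0x4b
body[3] sub  r4, r0, #57 → r4=0x2c
body[4] xor  r1, r4, r6 → r1=0x67
body[5] xor  r5, r2, r4 → r5=0x67
body[6] mov  r6, #0xde → r6=0xde
body[7] xor  r5, r0, r0 → r5=0x00
epilogue: pop r7=0x96, sp=0xee
epilogue: pop r2=0x70, sp=0xef
r7 is callee-saved → restored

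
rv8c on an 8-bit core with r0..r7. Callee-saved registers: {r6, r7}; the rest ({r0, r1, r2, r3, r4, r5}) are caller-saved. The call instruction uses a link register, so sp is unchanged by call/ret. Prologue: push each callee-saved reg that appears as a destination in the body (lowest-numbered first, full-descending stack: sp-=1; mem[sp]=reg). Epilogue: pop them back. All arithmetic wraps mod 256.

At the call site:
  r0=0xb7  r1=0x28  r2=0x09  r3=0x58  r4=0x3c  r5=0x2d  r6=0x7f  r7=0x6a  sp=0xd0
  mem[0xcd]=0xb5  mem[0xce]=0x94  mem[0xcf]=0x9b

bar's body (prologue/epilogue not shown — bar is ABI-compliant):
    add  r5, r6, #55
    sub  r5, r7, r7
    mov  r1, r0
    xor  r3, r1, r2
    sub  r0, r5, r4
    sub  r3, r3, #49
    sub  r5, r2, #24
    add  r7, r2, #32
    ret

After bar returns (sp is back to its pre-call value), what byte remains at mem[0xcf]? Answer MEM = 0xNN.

prologue: push r7 -> mem[0xcf]=0x6a, sp=0xcf
body[0] add  r5, r6, #55 -> r5=0xb6
body[1] sub  r5, r7, r7 -> r5=0x00
body[2] mov  r1, r0 -> r1=0xb7
body[3] xor  r3, r1, r2 -> r3=0xbe
body[4] sub  r0, r5, r4 -> r0=0xc4
body[5] sub  r3, r3, #49 -> r3=0x8d
body[6] sub  r5, r2, #24 -> r5=0xf1
body[7] add  r7, r2, #32 -> r7=0x29
epilogue: pop r7=0x6a, sp=0xd0
prologue pushed ['r7'] at ['0xcf']

MEM = 0x6a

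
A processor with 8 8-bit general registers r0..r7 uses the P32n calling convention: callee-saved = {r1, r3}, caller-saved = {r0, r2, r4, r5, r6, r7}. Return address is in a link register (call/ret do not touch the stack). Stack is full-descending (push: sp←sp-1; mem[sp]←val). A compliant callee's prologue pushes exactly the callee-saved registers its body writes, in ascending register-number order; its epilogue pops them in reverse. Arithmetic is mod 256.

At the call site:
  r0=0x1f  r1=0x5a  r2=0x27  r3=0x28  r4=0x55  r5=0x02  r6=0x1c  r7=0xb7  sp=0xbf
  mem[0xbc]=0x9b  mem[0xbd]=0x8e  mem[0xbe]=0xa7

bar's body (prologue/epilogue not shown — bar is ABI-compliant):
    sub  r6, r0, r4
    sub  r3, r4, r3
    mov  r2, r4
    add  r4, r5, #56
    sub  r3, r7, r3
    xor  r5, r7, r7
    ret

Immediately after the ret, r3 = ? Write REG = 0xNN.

REG = 0x28

prologue: push r3 -> mem[0xbe]=0x28, sp=0xbe
body[0] sub  r6, r0, r4 -> r6=0xca
body[1] sub  r3, r4, r3 -> r3=0x2d
body[2] mov  r2, r4 -> r2=0x55
body[3] add  r4, r5, #56 -> r4=0x3a
body[4] sub  r3, r7, r3 -> r3=0x8a
body[5] xor  r5, r7, r7 -> r5=0x00
epilogue: pop r3=0x28, sp=0xbf
r3 is callee-saved -> restored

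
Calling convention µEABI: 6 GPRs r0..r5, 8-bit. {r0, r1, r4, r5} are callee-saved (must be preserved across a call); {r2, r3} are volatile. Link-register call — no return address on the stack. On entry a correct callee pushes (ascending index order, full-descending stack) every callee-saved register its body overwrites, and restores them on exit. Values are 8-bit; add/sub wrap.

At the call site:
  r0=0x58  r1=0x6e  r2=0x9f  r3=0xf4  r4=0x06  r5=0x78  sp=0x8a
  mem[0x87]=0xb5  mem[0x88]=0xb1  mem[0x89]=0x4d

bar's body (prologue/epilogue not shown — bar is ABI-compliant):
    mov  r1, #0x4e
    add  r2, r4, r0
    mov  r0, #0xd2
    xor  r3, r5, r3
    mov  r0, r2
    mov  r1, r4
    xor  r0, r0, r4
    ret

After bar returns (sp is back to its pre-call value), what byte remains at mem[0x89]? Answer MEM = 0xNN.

MEM = 0x58

prologue: push r0 → mem[0x89]=0x58, sp=0x89
prologue: push r1 → mem[0x88]=0x6e, sp=0x88
body[0] mov  r1, #0x4e → r1=0x4e
body[1] add  r2, r4, r0 → r2=0x5e
body[2] mov  r0, #0xd2 → r0=0xd2
body[3] xor  r3, r5, r3 → r3=0x8c
body[4] mov  r0, r2 → r0=0x5e
body[5] mov  r1, r4 → r1=0x06
body[6] xor  r0, r0, r4 → r0=0x58
epilogue: pop r1=0x6e, sp=0x89
epilogue: pop r0=0x58, sp=0x8a
prologue pushed ['r0', 'r1'] at ['0x89', '0x88']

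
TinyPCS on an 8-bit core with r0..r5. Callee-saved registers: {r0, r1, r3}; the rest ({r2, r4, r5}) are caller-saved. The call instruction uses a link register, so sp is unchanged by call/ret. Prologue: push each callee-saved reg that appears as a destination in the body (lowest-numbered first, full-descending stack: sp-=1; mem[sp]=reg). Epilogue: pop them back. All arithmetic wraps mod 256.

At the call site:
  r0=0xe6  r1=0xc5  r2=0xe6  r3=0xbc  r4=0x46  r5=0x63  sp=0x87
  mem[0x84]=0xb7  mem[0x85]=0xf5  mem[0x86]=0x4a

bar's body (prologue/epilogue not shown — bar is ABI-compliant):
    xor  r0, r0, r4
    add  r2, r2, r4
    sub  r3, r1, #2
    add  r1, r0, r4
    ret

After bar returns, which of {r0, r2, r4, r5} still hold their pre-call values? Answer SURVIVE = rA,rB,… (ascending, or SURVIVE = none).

prologue: push r0 -> mem[0x86]=0xe6, sp=0x86
prologue: push r1 -> mem[0x85]=0xc5, sp=0x85
prologue: push r3 -> mem[0x84]=0xbc, sp=0x84
body[0] xor  r0, r0, r4 -> r0=0xa0
body[1] add  r2, r2, r4 -> r2=0x2c
body[2] sub  r3, r1, #2 -> r3=0xc3
body[3] add  r1, r0, r4 -> r1=0xe6
epilogue: pop r3=0xbc, sp=0x85
epilogue: pop r1=0xc5, sp=0x86
epilogue: pop r0=0xe6, sp=0x87
r0: callee-saved, written=True
r2: caller-saved, written=True
r4: caller-saved, written=False
r5: caller-saved, written=False

SURVIVE = r0,r4,r5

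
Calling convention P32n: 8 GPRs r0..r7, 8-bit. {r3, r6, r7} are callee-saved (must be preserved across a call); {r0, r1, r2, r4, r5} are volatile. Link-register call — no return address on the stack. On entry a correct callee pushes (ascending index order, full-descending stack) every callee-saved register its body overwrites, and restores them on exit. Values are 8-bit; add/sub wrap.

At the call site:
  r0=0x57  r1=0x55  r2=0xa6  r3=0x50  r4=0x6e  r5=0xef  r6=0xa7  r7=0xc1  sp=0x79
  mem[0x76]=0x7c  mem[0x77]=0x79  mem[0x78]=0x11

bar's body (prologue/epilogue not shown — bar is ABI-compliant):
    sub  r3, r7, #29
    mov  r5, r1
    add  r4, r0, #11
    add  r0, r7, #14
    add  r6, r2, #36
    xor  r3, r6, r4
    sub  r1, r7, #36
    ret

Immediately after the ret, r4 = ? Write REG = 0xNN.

prologue: push r3 -> mem[0x78]=0x50, sp=0x78
prologue: push r6 -> mem[0x77]=0xa7, sp=0x77
body[0] sub  r3, r7, #29 -> r3=0xa4
body[1] mov  r5, r1 -> r5=0x55
body[2] add  r4, r0, #11 -> r4=0x62
body[3] add  r0, r7, #14 -> r0=0xcf
body[4] add  r6, r2, #36 -> r6=0xca
body[5] xor  r3, r6, r4 -> r3=0xa8
body[6] sub  r1, r7, #36 -> r1=0x9d
epilogue: pop r6=0xa7, sp=0x78
epilogue: pop r3=0x50, sp=0x79
r4 is caller-saved -> body value

REG = 0x62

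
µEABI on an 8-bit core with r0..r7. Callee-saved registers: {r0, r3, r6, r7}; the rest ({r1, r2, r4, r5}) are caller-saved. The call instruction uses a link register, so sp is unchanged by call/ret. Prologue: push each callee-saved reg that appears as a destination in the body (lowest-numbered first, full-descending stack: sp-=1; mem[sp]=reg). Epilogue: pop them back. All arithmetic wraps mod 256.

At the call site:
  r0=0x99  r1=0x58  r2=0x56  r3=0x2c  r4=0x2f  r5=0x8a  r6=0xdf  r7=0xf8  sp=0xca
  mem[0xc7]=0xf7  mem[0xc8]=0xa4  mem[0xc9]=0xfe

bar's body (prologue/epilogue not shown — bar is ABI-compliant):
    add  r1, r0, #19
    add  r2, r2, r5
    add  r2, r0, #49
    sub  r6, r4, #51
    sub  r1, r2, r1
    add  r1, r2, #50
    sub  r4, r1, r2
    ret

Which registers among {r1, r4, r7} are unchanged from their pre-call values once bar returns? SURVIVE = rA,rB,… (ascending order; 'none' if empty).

SURVIVE = r7

prologue: push r6 → mem[0xc9]=0xdf, sp=0xc9
body[0] add  r1, r0, #19 → r1=0xac
body[1] add  r2, r2, r5 → r2=0xe0
body[2] add  r2, r0, #49 → r2=0xca
body[3] sub  r6, r4, #51 → r6=0xfc
body[4] sub  r1, r2, r1 → r1=0x1e
body[5] add  r1, r2, #50 → r1=0xfc
body[6] sub  r4, r1, r2 → r4=0x32
epilogue: pop r6=0xdf, sp=0xca
r1: caller-saved, written=True
r4: caller-saved, written=True
r7: callee-saved, written=False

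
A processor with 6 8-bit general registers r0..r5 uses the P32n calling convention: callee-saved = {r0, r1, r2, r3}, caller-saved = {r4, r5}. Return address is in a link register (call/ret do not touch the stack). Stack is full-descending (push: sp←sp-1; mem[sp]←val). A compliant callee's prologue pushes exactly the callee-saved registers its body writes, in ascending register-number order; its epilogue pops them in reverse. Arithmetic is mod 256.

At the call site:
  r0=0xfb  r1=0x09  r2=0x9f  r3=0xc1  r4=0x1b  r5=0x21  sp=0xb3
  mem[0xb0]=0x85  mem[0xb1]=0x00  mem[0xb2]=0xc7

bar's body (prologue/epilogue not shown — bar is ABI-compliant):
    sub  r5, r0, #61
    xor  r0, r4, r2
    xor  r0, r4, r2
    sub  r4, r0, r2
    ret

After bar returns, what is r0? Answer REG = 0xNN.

prologue: push r0 → mem[0xb2]=0xfb, sp=0xb2
body[0] sub  r5, r0, #61 → r5=0xbe
body[1] xor  r0, r4, r2 → r0=0x84
body[2] xor  r0, r4, r2 → r0=0x84
body[3] sub  r4, r0, r2 → r4=0xe5
epilogue: pop r0=0xfb, sp=0xb3
r0 is callee-saved → restored

REG = 0xfb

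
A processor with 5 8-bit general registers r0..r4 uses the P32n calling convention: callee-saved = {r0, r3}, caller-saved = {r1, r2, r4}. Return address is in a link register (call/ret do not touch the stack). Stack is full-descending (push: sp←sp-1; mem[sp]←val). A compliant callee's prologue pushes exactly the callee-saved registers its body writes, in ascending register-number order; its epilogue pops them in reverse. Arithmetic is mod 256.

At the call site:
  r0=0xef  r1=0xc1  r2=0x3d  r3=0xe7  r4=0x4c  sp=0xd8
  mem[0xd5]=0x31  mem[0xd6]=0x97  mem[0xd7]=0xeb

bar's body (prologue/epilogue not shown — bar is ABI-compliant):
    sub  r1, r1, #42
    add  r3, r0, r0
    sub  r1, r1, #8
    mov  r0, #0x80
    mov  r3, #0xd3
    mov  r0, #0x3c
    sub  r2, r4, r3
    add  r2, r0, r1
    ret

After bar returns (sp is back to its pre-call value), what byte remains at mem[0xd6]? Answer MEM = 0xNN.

prologue: push r0 -> mem[0xd7]=0xef, sp=0xd7
prologue: push r3 -> mem[0xd6]=0xe7, sp=0xd6
body[0] sub  r1, r1, #42 -> r1=0x97
body[1] add  r3, r0, r0 -> r3=0xde
body[2] sub  r1, r1, #8 -> r1=0x8f
body[3] mov  r0, #0x80 -> r0=0x80
body[4] mov  r3, #0xd3 -> r3=0xd3
body[5] mov  r0, #0x3c -> r0=0x3c
body[6] sub  r2, r4, r3 -> r2=0x79
body[7] add  r2, r0, r1 -> r2=0xcb
epilogue: pop r3=0xe7, sp=0xd7
epilogue: pop r0=0xef, sp=0xd8
prologue pushed ['r0', 'r3'] at ['0xd7', '0xd6']

MEM = 0xe7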